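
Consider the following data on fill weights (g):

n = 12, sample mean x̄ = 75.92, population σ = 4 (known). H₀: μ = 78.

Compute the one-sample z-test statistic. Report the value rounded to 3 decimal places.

SE = σ/√n = 4/√12 = 1.1547
z = (x̄−μ₀)/SE = (75.92−78)/1.1547 = -1.8013

test statistic = -1.801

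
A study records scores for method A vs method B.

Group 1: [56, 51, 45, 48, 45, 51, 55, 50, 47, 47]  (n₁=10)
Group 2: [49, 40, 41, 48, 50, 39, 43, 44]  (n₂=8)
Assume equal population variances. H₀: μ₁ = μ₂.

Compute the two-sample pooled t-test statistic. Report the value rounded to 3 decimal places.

test statistic = 2.746

x̄₁=49.500, s₁=3.837, n₁=10
x̄₂=44.250, s₂=4.268, n₂=8
s_p² = [9·3.837² + 7·4.268²]/16 = 16.2500
SE = √(s_p²·(1/10+1/8)) = 1.9121
t = (49.500−44.250)/1.9121 = 2.7456
df = 16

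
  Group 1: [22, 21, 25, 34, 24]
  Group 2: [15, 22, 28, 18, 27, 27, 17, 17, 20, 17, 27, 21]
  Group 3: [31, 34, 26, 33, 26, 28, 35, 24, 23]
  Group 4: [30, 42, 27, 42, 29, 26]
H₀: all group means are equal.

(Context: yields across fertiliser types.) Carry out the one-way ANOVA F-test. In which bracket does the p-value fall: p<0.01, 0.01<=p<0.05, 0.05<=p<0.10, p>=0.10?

p-value bracket: p<0.01

Group means [25.20, 21.33, 28.89, 32.67], grand mean 26.188
SSB = Σnᵢ(x̄ᵢ−x̄)² = 605.186; SSW = ΣΣ(x−x̄ᵢ)² = 789.689
MSB = 605.186/3 = 201.7287; MSW = 789.689/28 = 28.2032
F = MSB/MSW = 7.1527
df = (3, 28)
p-value (upper-tail) = 0.00103
→ bracket: p<0.01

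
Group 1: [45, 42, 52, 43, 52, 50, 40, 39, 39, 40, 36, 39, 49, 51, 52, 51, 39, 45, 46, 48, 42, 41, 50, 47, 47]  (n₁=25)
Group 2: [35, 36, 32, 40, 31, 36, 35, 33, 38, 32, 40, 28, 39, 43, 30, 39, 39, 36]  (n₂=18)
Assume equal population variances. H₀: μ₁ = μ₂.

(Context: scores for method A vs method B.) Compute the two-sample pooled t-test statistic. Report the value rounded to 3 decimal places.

test statistic = 6.466

x̄₁=45.000, s₁=5.066, n₁=25
x̄₂=35.667, s₂=4.044, n₂=18
s_p² = [24·5.066² + 17·4.044²]/41 = 21.8049
SE = √(s_p²·(1/25+1/18)) = 1.4435
t = (45.000−35.667)/1.4435 = 6.4659
df = 41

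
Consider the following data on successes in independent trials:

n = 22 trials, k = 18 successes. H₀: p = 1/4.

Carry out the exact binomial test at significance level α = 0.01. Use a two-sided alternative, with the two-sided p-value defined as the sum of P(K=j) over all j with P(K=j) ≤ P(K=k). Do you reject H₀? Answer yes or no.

Exact binomial: n=22, k=18, p₀=1/4=0.2500
P(X=j) = C(n,j)·p₀^j·(1−p₀)^(n−j); p = Σ P(X=j) over j with P(X=j) ≤ P(X=18)
p-value (two-sided) = 0.00000
At α=0.01: p < α → reject H₀

reject H₀: yes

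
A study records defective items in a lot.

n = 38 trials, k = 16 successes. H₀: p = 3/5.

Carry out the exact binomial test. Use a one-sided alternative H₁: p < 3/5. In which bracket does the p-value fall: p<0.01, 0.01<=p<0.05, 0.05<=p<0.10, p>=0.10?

p-value bracket: 0.01<=p<0.05

Exact binomial: n=38, k=16, p₀=3/5=0.6000
P(X≤16) from Σ C(n,i)·p₀^i·(1−p₀)^(n−i)
p-value (one-sided, H₁ less) = 0.01946
→ bracket: 0.01<=p<0.05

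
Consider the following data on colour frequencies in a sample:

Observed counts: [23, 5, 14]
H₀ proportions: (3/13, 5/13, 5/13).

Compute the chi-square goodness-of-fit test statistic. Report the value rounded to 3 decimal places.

test statistic = 26.260

n = 42; E_i = n·p_i = [9.69, 16.15, 16.15]
χ² = (23−9.69)²/9.69 + (5−16.15)²/16.15 + (14−16.15)²/16.15 = 26.2603
df = 2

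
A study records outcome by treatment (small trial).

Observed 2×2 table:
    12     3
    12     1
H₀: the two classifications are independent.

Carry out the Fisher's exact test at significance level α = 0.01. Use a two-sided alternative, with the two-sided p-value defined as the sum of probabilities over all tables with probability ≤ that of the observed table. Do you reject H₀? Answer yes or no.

Margins: r₁=15, r₂=13, c₁=24, c₂=4, n=28
p_obs = C(15,12)·C(13,12)/C(28,24); sum pmf over tables with pmf ≤ p_obs
p-value (two-sided) = 0.60000
At α=0.01: p ≥ α → fail to reject H₀

reject H₀: no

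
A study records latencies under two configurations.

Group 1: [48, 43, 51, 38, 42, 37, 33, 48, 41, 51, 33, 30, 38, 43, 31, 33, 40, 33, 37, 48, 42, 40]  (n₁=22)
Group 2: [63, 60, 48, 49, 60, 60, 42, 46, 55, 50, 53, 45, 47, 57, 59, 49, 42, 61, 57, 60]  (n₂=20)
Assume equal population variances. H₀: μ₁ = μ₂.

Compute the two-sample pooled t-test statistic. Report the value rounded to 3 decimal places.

test statistic = -6.430

x̄₁=40.000, s₁=6.414, n₁=22
x̄₂=53.150, s₂=6.839, n₂=20
s_p² = [21·6.414² + 19·6.839²]/40 = 43.8137
SE = √(s_p²·(1/22+1/20)) = 2.0450
t = (40.000−53.150)/2.0450 = -6.4302
df = 40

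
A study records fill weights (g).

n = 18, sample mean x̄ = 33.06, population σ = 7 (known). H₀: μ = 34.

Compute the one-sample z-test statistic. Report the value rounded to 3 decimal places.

SE = σ/√n = 7/√18 = 1.6499
z = (x̄−μ₀)/SE = (33.06−34)/1.6499 = -0.5697

test statistic = -0.570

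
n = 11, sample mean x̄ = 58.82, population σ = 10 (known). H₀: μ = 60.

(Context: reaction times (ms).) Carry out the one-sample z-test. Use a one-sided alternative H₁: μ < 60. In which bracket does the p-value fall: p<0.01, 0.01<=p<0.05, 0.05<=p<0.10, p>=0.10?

SE = σ/√n = 10/√11 = 3.0151
z = (x̄−μ₀)/SE = (58.82−60)/3.0151 = -0.3914
p-value (one-sided, H₁ less) = 0.34776
→ bracket: p>=0.10

p-value bracket: p>=0.10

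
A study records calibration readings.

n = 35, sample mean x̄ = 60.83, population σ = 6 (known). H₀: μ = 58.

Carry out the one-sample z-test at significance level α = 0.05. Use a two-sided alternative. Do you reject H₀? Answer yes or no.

reject H₀: yes

SE = σ/√n = 6/√35 = 1.0142
z = (x̄−μ₀)/SE = (60.83−58)/1.0142 = 2.7904
p-value (two-sided) = 0.00526
At α=0.05: p < α → reject H₀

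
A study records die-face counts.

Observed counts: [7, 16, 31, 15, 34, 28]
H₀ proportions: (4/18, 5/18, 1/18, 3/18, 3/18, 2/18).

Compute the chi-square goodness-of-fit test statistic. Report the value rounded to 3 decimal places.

test statistic = 126.879

n = 131; E_i = n·p_i = [29.11, 36.39, 7.28, 21.83, 21.83, 14.56]
χ² = (7−29.11)²/29.11 + (16−36.39)²/36.39 + (31−7.28)²/7.28 + (15−21.83)²/21.83 + (34−21.83)²/21.83 + (28−14.56)²/14.56 = 126.8786
df = 5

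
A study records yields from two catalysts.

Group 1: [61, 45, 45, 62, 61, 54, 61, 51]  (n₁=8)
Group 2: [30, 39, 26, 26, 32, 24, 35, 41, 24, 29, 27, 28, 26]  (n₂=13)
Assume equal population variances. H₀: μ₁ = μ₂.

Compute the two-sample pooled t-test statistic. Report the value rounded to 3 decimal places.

test statistic = 9.007

x̄₁=55.000, s₁=7.309, n₁=8
x̄₂=29.769, s₂=5.510, n₂=13
s_p² = [7·7.309² + 12·5.510²]/19 = 38.8583
SE = √(s_p²·(1/8+1/13)) = 2.8011
t = (55.000−29.769)/2.8011 = 9.0073
df = 19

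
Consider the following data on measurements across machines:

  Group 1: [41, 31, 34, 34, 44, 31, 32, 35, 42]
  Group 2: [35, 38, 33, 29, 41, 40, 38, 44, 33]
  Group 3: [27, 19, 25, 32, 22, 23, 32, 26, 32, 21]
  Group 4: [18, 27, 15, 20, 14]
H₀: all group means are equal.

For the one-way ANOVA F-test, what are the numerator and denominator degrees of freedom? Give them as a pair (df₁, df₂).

k = 4 groups, N = 33 total
df = (k−1, N−k) = (4−1, 33−4) = (3, 29)

degrees of freedom = [3, 29]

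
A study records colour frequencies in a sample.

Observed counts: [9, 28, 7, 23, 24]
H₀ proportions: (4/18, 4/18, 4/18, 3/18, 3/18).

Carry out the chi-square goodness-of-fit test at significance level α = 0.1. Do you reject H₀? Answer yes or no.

reject H₀: yes

n = 91; E_i = n·p_i = [20.22, 20.22, 20.22, 15.17, 15.17]
χ² = (9−20.22)²/20.22 + (28−20.22)²/20.22 + (7−20.22)²/20.22 + (23−15.17)²/15.17 + (24−15.17)²/15.17 = 27.0549
df = 4
p-value (upper-tail) = 0.00002
At α=0.1: p < α → reject H₀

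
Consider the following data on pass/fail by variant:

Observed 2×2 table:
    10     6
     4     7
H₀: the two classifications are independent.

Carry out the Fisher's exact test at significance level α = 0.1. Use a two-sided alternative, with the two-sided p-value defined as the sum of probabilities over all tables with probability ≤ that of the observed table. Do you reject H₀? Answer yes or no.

reject H₀: no

Margins: r₁=16, r₂=11, c₁=14, c₂=13, n=27
p_obs = C(16,10)·C(11,4)/C(27,14); sum pmf over tables with pmf ≤ p_obs
p-value (two-sided) = 0.25186
At α=0.1: p ≥ α → fail to reject H₀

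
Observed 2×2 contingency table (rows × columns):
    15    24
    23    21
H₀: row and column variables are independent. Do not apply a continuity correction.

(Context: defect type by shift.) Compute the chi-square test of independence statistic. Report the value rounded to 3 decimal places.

Row totals [39, 44], col totals [38, 45], n=83
χ² = (15−17.86)²/17.86 + (24−21.14)²/21.14 + (23−20.14)²/20.14 + (21−23.86)²/23.86 = 1.5888
df = 1

test statistic = 1.589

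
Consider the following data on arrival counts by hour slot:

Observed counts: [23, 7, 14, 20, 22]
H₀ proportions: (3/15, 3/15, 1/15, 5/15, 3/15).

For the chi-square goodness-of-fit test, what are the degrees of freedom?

degrees of freedom = 4

df = k − 1 = 5 − 1 = 4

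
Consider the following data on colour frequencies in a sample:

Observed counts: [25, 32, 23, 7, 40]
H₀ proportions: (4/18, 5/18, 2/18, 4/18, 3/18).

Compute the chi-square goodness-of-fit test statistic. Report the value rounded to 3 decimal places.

test statistic = 38.987

n = 127; E_i = n·p_i = [28.22, 35.28, 14.11, 28.22, 21.17]
χ² = (25−28.22)²/28.22 + (32−35.28)²/35.28 + (23−14.11)²/14.11 + (7−28.22)²/28.22 + (40−21.17)²/21.17 = 38.9874
df = 4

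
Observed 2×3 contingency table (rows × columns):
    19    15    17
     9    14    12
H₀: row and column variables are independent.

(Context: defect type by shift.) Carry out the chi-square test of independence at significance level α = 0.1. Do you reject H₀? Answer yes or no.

Row totals [51, 35], col totals [28, 29, 29], n=86
χ² = (19−16.60)²/16.60 + (15−17.20)²/17.20 + (17−17.20)²/17.20 + (9−11.40)²/11.40 + (14−11.80)²/11.80 + (12−11.80)²/11.80 = 1.5447
df = 2
p-value (upper-tail) = 0.46193
At α=0.1: p ≥ α → fail to reject H₀

reject H₀: no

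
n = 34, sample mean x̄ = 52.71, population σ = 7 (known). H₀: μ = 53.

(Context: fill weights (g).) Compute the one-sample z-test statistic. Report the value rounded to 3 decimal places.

test statistic = -0.242

SE = σ/√n = 7/√34 = 1.2005
z = (x̄−μ₀)/SE = (52.71−53)/1.2005 = -0.2416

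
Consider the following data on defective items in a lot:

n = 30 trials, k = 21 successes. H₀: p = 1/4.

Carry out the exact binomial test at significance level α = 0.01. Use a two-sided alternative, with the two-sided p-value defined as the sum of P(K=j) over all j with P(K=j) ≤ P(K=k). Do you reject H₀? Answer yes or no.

reject H₀: yes

Exact binomial: n=30, k=21, p₀=1/4=0.2500
P(X=j) = C(n,j)·p₀^j·(1−p₀)^(n−j); p = Σ P(X=j) over j with P(X=j) ≤ P(X=21)
p-value (two-sided) = 0.00000
At α=0.01: p < α → reject H₀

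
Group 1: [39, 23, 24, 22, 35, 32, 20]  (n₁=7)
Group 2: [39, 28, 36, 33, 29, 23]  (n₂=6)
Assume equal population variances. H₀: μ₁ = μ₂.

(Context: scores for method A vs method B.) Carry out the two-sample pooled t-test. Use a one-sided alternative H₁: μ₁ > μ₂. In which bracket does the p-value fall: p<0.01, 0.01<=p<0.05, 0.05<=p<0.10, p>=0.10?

p-value bracket: p>=0.10

x̄₁=27.857, s₁=7.381, n₁=7
x̄₂=31.333, s₂=5.820, n₂=6
s_p² = [6·7.381² + 5·5.820²]/11 = 45.1082
SE = √(s_p²·(1/7+1/6)) = 3.7366
t = (27.857−31.333)/3.7366 = -0.9303
df = 11
p-value (one-sided, H₁ greater) = 0.81391
→ bracket: p>=0.10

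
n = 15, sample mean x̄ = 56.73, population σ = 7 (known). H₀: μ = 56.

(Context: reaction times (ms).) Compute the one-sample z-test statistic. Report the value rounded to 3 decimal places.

SE = σ/√n = 7/√15 = 1.8074
z = (x̄−μ₀)/SE = (56.73−56)/1.8074 = 0.4039

test statistic = 0.404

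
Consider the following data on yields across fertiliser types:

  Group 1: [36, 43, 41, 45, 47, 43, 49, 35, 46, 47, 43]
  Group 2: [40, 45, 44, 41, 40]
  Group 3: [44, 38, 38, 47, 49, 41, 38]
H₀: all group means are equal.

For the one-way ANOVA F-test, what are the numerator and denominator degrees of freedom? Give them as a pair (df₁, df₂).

k = 3 groups, N = 23 total
df = (k−1, N−k) = (3−1, 23−3) = (2, 20)

degrees of freedom = [2, 20]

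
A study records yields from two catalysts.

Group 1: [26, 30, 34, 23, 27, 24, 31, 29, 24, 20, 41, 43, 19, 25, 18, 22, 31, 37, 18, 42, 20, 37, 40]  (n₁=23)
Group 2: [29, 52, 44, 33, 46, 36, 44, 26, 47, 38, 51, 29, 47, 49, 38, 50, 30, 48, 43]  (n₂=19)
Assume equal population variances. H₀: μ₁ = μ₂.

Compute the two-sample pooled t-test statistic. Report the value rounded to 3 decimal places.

x̄₁=28.739, s₁=8.142, n₁=23
x̄₂=41.053, s₂=8.416, n₂=19
s_p² = [22·8.142² + 18·8.416²]/40 = 68.3346
SE = √(s_p²·(1/23+1/19)) = 2.5627
t = (28.739−41.053)/2.5627 = -4.8048
df = 40

test statistic = -4.805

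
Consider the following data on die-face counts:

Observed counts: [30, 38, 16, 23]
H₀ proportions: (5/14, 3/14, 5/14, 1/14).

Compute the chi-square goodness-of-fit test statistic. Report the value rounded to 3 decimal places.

n = 107; E_i = n·p_i = [38.21, 22.93, 38.21, 7.64]
χ² = (30−38.21)²/38.21 + (38−22.93)²/22.93 + (16−38.21)²/38.21 + (23−7.64)²/7.64 = 55.4436
df = 3

test statistic = 55.444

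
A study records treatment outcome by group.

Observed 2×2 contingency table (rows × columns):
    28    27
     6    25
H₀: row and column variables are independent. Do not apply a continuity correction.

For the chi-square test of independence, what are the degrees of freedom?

degrees of freedom = 1

df = (r−1)(c−1) = (2−1)·(2−1) = 1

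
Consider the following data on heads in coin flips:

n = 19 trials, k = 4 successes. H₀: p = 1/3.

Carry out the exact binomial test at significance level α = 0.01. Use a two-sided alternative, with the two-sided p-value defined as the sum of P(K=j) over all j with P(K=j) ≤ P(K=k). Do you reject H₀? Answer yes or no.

reject H₀: no

Exact binomial: n=19, k=4, p₀=1/3=0.3333
P(X=j) = C(n,j)·p₀^j·(1−p₀)^(n−j); p = Σ P(X=j) over j with P(X=j) ≤ P(X=4)
p-value (two-sided) = 0.33409
At α=0.01: p ≥ α → fail to reject H₀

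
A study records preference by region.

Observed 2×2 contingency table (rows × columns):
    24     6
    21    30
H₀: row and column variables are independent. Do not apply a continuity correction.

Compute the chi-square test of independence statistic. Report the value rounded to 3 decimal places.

Row totals [30, 51], col totals [45, 36], n=81
χ² = (24−16.67)²/16.67 + (6−13.33)²/13.33 + (21−28.33)²/28.33 + (30−22.67)²/22.67 = 11.5306
df = 1

test statistic = 11.531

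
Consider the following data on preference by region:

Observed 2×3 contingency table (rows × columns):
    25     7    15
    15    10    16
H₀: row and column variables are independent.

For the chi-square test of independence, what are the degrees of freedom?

degrees of freedom = 2

df = (r−1)(c−1) = (2−1)·(3−1) = 2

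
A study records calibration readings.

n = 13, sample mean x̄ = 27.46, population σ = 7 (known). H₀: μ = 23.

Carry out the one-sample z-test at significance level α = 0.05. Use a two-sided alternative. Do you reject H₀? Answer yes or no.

SE = σ/√n = 7/√13 = 1.9415
z = (x̄−μ₀)/SE = (27.46−23)/1.9415 = 2.2973
p-value (two-sided) = 0.02160
At α=0.05: p < α → reject H₀

reject H₀: yes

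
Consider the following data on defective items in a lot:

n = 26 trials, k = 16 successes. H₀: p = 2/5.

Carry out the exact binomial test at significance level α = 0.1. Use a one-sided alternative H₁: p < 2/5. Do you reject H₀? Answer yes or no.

Exact binomial: n=26, k=16, p₀=2/5=0.4000
P(X≤16) from Σ C(n,i)·p₀^i·(1−p₀)^(n−i)
p-value (one-sided, H₁ less) = 0.99214
At α=0.1: p ≥ α → fail to reject H₀

reject H₀: no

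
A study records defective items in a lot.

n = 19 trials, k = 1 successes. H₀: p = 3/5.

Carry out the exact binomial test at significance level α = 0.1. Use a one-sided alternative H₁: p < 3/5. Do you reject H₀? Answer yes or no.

reject H₀: yes

Exact binomial: n=19, k=1, p₀=3/5=0.6000
P(X≤1) from Σ C(n,i)·p₀^i·(1−p₀)^(n−i)
p-value (one-sided, H₁ less) = 0.00000
At α=0.1: p < α → reject H₀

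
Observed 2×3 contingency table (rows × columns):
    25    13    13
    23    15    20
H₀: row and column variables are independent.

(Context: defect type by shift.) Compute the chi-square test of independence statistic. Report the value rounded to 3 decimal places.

test statistic = 1.267

Row totals [51, 58], col totals [48, 28, 33], n=109
χ² = (25−22.46)²/22.46 + (13−13.10)²/13.10 + (13−15.44)²/15.44 + (23−25.54)²/25.54 + (15−14.90)²/14.90 + (20−17.56)²/17.56 = 1.2667
df = 2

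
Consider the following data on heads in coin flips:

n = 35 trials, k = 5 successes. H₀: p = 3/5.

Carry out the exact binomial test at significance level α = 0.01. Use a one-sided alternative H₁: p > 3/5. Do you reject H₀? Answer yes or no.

reject H₀: no

Exact binomial: n=35, k=5, p₀=3/5=0.6000
P(X≥5) from Σ C(n,i)·p₀^i·(1−p₀)^(n−i)
p-value (one-sided, H₁ greater) = 1.00000
At α=0.01: p ≥ α → fail to reject H₀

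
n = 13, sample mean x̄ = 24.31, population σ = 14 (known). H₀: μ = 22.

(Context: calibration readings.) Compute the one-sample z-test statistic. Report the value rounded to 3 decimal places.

test statistic = 0.595

SE = σ/√n = 14/√13 = 3.8829
z = (x̄−μ₀)/SE = (24.31−22)/3.8829 = 0.5949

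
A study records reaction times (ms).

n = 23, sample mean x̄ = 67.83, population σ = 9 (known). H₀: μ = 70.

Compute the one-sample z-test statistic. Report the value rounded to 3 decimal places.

test statistic = -1.156

SE = σ/√n = 9/√23 = 1.8766
z = (x̄−μ₀)/SE = (67.83−70)/1.8766 = -1.1563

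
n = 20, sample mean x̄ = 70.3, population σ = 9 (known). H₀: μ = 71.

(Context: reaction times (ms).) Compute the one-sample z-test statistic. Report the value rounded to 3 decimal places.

SE = σ/√n = 9/√20 = 2.0125
z = (x̄−μ₀)/SE = (70.3−71)/2.0125 = -0.3478

test statistic = -0.348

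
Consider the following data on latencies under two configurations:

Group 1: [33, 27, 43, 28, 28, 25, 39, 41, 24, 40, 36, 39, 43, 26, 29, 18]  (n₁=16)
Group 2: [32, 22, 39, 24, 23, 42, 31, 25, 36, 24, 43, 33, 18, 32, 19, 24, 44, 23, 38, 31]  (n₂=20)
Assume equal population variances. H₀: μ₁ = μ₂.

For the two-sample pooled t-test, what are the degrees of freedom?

degrees of freedom = 34

df = n₁ + n₂ − 2 = 16 + 20 − 2 = 34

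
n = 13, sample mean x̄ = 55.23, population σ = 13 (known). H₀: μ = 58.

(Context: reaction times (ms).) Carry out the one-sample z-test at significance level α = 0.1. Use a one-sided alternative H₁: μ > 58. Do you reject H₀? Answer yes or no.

SE = σ/√n = 13/√13 = 3.6056
z = (x̄−μ₀)/SE = (55.23−58)/3.6056 = -0.7683
p-value (one-sided, H₁ greater) = 0.77883
At α=0.1: p ≥ α → fail to reject H₀

reject H₀: no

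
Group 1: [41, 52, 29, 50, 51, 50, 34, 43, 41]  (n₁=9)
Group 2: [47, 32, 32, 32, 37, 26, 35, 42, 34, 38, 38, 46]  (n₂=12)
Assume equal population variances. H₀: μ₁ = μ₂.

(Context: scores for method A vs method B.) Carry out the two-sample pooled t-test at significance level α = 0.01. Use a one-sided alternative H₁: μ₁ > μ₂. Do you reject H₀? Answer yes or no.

reject H₀: no

x̄₁=43.444, s₁=8.110, n₁=9
x̄₂=36.583, s₂=6.142, n₂=12
s_p² = [8·8.110² + 11·6.142²]/19 = 49.5336
SE = √(s_p²·(1/9+1/12)) = 3.1035
t = (43.444−36.583)/3.1035 = 2.2108
df = 19
p-value (one-sided, H₁ greater) = 0.01976
At α=0.01: p ≥ α → fail to reject H₀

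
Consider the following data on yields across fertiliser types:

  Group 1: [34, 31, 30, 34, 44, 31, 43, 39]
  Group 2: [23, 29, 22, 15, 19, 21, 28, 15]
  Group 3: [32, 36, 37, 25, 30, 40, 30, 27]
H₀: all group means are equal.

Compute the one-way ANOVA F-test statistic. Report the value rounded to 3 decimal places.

test statistic = 15.503

Group means [35.75, 21.50, 32.12], grand mean 29.792
SSB = Σnᵢ(x̄ᵢ−x̄)² = 877.583; SSW = ΣΣ(x−x̄ᵢ)² = 594.375
MSB = 877.583/2 = 438.7917; MSW = 594.375/21 = 28.3036
F = MSB/MSW = 15.5030
df = (2, 21)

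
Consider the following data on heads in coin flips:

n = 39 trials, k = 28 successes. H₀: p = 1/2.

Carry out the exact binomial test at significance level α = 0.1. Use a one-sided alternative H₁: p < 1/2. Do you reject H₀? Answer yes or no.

Exact binomial: n=39, k=28, p₀=1/2=0.5000
P(X≤28) from Σ C(n,i)·p₀^i·(1−p₀)^(n−i)
p-value (one-sided, H₁ less) = 0.99831
At α=0.1: p ≥ α → fail to reject H₀

reject H₀: no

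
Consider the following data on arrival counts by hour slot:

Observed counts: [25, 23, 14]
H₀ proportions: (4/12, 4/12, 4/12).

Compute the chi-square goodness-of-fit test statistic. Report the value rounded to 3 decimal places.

test statistic = 3.323

n = 62; E_i = n·p_i = [20.67, 20.67, 20.67]
χ² = (25−20.67)²/20.67 + (23−20.67)²/20.67 + (14−20.67)²/20.67 = 3.3226
df = 2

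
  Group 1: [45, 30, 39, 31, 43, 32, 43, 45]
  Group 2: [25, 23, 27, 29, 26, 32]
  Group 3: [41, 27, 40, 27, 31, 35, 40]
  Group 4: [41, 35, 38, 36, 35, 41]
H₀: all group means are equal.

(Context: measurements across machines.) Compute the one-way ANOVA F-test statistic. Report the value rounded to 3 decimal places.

test statistic = 6.560

Group means [38.50, 27.00, 34.43, 37.67], grand mean 34.704
SSB = Σnᵢ(x̄ᵢ−x̄)² = 524.582; SSW = ΣΣ(x−x̄ᵢ)² = 613.048
MSB = 524.582/3 = 174.8607; MSW = 613.048/23 = 26.6542
F = MSB/MSW = 6.5603
df = (3, 23)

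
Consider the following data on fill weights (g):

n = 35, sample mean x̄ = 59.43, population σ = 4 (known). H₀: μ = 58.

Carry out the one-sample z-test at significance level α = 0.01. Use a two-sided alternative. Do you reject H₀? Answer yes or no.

SE = σ/√n = 4/√35 = 0.6761
z = (x̄−μ₀)/SE = (59.43−58)/0.6761 = 2.1150
p-value (two-sided) = 0.03443
At α=0.01: p ≥ α → fail to reject H₀

reject H₀: no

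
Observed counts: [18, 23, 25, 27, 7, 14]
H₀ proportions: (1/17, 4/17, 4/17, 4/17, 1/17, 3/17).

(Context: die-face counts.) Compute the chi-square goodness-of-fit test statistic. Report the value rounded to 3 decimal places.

n = 114; E_i = n·p_i = [6.71, 26.82, 26.82, 26.82, 6.71, 20.12]
χ² = (18−6.71)²/6.71 + (23−26.82)²/26.82 + (25−26.82)²/26.82 + (27−26.82)²/26.82 + (7−6.71)²/6.71 + (14−20.12)²/20.12 = 21.5651
df = 5

test statistic = 21.565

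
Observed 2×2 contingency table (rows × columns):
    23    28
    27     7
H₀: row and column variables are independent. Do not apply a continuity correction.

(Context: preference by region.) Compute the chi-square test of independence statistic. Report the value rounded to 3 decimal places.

test statistic = 9.917

Row totals [51, 34], col totals [50, 35], n=85
χ² = (23−30.00)²/30.00 + (28−21.00)²/21.00 + (27−20.00)²/20.00 + (7−14.00)²/14.00 = 9.9167
df = 1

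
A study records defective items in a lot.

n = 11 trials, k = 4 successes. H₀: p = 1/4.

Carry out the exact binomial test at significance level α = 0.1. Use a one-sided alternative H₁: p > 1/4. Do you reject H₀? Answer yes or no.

reject H₀: no

Exact binomial: n=11, k=4, p₀=1/4=0.2500
P(X≥4) from Σ C(n,i)·p₀^i·(1−p₀)^(n−i)
p-value (one-sided, H₁ greater) = 0.28670
At α=0.1: p ≥ α → fail to reject H₀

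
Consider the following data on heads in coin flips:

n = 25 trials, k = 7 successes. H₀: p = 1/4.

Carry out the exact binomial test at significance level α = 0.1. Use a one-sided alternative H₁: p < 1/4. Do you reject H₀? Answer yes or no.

Exact binomial: n=25, k=7, p₀=1/4=0.2500
P(X≤7) from Σ C(n,i)·p₀^i·(1−p₀)^(n−i)
p-value (one-sided, H₁ less) = 0.72651
At α=0.1: p ≥ α → fail to reject H₀

reject H₀: no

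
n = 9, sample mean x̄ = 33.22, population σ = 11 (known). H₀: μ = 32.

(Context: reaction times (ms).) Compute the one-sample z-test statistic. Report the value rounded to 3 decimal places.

SE = σ/√n = 11/√9 = 3.6667
z = (x̄−μ₀)/SE = (33.22−32)/3.6667 = 0.3327

test statistic = 0.333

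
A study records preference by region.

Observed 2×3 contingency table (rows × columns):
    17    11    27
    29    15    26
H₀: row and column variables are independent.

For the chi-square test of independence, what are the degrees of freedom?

degrees of freedom = 2

df = (r−1)(c−1) = (2−1)·(3−1) = 2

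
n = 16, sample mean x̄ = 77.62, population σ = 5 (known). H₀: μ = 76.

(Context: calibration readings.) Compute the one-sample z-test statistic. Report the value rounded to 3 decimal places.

SE = σ/√n = 5/√16 = 1.2500
z = (x̄−μ₀)/SE = (77.62−76)/1.2500 = 1.2960

test statistic = 1.296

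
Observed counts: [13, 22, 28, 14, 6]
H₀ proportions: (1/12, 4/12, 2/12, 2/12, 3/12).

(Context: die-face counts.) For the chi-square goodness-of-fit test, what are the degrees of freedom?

degrees of freedom = 4

df = k − 1 = 5 − 1 = 4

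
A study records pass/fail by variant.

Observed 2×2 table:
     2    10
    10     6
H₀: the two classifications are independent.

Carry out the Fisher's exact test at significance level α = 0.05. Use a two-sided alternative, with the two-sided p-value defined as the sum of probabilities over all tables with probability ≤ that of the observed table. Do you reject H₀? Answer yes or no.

Margins: r₁=12, r₂=16, c₁=12, c₂=16, n=28
p_obs = C(12,2)·C(16,10)/C(28,12); sum pmf over tables with pmf ≤ p_obs
p-value (two-sided) = 0.02347
At α=0.05: p < α → reject H₀

reject H₀: yes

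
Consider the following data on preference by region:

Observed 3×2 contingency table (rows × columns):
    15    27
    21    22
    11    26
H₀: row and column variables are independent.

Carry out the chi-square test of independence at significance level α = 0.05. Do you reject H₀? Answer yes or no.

Row totals [42, 43, 37], col totals [47, 75], n=122
χ² = (15−16.18)²/16.18 + (27−25.82)²/25.82 + (21−16.57)²/16.57 + (22−26.43)²/26.43 + (11−14.25)²/14.25 + (26−22.75)²/22.75 = 3.2794
df = 2
p-value (upper-tail) = 0.19404
At α=0.05: p ≥ α → fail to reject H₀

reject H₀: no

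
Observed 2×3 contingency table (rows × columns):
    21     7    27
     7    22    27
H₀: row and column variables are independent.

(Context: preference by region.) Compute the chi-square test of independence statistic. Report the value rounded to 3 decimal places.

test statistic = 14.751

Row totals [55, 56], col totals [28, 29, 54], n=111
χ² = (21−13.87)²/13.87 + (7−14.37)²/14.37 + (27−26.76)²/26.76 + (7−14.13)²/14.13 + (22−14.63)²/14.63 + (27−27.24)²/27.24 = 14.7508
df = 2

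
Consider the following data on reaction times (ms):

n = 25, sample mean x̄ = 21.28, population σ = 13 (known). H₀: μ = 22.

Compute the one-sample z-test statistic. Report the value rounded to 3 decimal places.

test statistic = -0.277

SE = σ/√n = 13/√25 = 2.6000
z = (x̄−μ₀)/SE = (21.28−22)/2.6000 = -0.2769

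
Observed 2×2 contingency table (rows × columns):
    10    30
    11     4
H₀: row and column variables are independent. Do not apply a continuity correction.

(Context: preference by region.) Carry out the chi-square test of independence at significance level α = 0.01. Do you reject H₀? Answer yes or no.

reject H₀: yes

Row totals [40, 15], col totals [21, 34], n=55
χ² = (10−15.27)²/15.27 + (30−24.73)²/24.73 + (11−5.73)²/5.73 + (4−9.27)²/9.27 = 10.7972
df = 1
p-value (upper-tail) = 0.00102
At α=0.01: p < α → reject H₀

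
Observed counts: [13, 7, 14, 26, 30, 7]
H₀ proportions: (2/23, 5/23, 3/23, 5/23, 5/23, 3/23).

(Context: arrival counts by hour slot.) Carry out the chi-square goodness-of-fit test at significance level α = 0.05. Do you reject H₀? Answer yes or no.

reject H₀: yes

n = 97; E_i = n·p_i = [8.43, 21.09, 12.65, 21.09, 21.09, 12.65]
χ² = (13−8.43)²/8.43 + (7−21.09)²/21.09 + (14−12.65)²/12.65 + (26−21.09)²/21.09 + (30−21.09)²/21.09 + (7−12.65)²/12.65 = 19.4622
df = 5
p-value (upper-tail) = 0.00158
At α=0.05: p < α → reject H₀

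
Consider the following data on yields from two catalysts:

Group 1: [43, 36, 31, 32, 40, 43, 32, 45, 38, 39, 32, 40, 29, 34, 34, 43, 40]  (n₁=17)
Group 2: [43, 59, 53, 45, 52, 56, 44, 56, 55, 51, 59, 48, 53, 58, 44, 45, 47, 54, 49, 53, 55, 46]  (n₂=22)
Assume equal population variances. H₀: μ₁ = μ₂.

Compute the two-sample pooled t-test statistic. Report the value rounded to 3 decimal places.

x̄₁=37.118, s₁=4.986, n₁=17
x̄₂=51.136, s₂=5.203, n₂=22
s_p² = [16·4.986² + 21·5.203²]/37 = 26.1177
SE = √(s_p²·(1/17+1/22)) = 1.6503
t = (37.118−51.136)/1.6503 = -8.4946
df = 37

test statistic = -8.495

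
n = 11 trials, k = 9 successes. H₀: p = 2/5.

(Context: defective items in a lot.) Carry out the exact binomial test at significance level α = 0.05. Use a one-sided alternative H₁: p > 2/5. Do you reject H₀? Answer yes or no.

reject H₀: yes

Exact binomial: n=11, k=9, p₀=2/5=0.4000
P(X≥9) from Σ C(n,i)·p₀^i·(1−p₀)^(n−i)
p-value (one-sided, H₁ greater) = 0.00592
At α=0.05: p < α → reject H₀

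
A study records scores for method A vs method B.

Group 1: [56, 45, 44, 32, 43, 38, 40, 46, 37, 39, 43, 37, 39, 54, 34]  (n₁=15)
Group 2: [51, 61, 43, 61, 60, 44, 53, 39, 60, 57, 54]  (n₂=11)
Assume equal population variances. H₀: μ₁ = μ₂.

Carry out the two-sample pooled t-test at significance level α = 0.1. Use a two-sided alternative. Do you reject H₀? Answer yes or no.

reject H₀: yes

x̄₁=41.800, s₁=6.668, n₁=15
x̄₂=53.000, s₂=7.899, n₂=11
s_p² = [14·6.668² + 10·7.899²]/24 = 51.9333
SE = √(s_p²·(1/15+1/11)) = 2.8607
t = (41.800−53.000)/2.8607 = -3.9152
df = 24
p-value (two-sided) = 0.00065
At α=0.1: p < α → reject H₀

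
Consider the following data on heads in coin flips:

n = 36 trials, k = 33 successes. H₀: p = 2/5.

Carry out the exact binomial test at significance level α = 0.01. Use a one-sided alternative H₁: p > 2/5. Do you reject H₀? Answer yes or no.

Exact binomial: n=36, k=33, p₀=2/5=0.4000
P(X≥33) from Σ C(n,i)·p₀^i·(1−p₀)^(n−i)
p-value (one-sided, H₁ greater) = 0.00000
At α=0.01: p < α → reject H₀

reject H₀: yes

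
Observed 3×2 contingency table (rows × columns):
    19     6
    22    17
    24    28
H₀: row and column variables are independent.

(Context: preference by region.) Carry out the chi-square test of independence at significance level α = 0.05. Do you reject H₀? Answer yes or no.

reject H₀: yes

Row totals [25, 39, 52], col totals [65, 51], n=116
χ² = (19−14.01)²/14.01 + (6−10.99)²/10.99 + (22−21.85)²/21.85 + (17−17.15)²/17.15 + (24−29.14)²/29.14 + (28−22.86)²/22.86 = 6.1080
df = 2
p-value (upper-tail) = 0.04717
At α=0.05: p < α → reject H₀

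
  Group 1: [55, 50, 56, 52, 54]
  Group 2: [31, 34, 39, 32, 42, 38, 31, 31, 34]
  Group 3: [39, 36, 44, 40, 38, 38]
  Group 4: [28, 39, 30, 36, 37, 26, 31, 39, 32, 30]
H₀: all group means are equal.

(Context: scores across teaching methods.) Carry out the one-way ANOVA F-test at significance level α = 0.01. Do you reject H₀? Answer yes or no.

Group means [53.40, 34.67, 39.17, 32.80], grand mean 38.067
SSB = Σnᵢ(x̄ᵢ−x̄)² = 1564.233; SSW = ΣΣ(x−x̄ᵢ)² = 385.633
MSB = 1564.233/3 = 521.4111; MSW = 385.633/26 = 14.8321
F = MSB/MSW = 35.1543
df = (3, 26)
p-value (upper-tail) = 0.00000
At α=0.01: p < α → reject H₀

reject H₀: yes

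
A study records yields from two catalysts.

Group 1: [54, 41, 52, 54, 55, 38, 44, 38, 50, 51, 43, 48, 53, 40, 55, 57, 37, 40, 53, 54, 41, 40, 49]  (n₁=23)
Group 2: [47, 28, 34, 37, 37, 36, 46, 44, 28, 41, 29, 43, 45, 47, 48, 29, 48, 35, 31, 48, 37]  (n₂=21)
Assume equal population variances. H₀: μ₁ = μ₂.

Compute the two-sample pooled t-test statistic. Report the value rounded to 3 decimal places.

x̄₁=47.261, s₁=6.764, n₁=23
x̄₂=38.952, s₂=7.311, n₂=21
s_p² = [22·6.764² + 20·7.311²]/42 = 49.4140
SE = √(s_p²·(1/23+1/21)) = 2.1217
t = (47.261−38.952)/2.1217 = 3.9160
df = 42

test statistic = 3.916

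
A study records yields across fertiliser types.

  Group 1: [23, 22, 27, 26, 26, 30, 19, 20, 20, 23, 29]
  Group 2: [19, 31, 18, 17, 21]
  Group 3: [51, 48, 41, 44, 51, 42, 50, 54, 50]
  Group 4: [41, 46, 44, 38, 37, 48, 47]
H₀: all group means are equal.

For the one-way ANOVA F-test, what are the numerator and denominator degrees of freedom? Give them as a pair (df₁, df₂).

k = 4 groups, N = 32 total
df = (k−1, N−k) = (4−1, 32−4) = (3, 28)

degrees of freedom = [3, 28]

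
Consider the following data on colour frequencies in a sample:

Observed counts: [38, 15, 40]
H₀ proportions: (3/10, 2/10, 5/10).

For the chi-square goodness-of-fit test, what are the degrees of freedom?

df = k − 1 = 3 − 1 = 2

degrees of freedom = 2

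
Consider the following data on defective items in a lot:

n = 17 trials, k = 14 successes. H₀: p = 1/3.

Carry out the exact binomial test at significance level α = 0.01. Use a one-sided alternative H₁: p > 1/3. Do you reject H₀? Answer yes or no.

reject H₀: yes

Exact binomial: n=17, k=14, p₀=1/3=0.3333
P(X≥14) from Σ C(n,i)·p₀^i·(1−p₀)^(n−i)
p-value (one-sided, H₁ greater) = 0.00005
At α=0.01: p < α → reject H₀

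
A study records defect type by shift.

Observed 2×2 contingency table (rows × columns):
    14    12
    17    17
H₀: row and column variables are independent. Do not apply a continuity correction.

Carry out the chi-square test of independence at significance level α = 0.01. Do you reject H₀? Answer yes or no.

reject H₀: no

Row totals [26, 34], col totals [31, 29], n=60
χ² = (14−13.43)²/13.43 + (12−12.57)²/12.57 + (17−17.57)²/17.57 + (17−16.43)²/16.43 = 0.0873
df = 1
p-value (upper-tail) = 0.76767
At α=0.01: p ≥ α → fail to reject H₀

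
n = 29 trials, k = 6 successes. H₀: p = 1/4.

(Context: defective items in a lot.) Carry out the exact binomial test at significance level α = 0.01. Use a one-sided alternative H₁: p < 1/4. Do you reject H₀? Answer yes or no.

reject H₀: no

Exact binomial: n=29, k=6, p₀=1/4=0.2500
P(X≤6) from Σ C(n,i)·p₀^i·(1−p₀)^(n−i)
p-value (one-sided, H₁ less) = 0.38684
At α=0.01: p ≥ α → fail to reject H₀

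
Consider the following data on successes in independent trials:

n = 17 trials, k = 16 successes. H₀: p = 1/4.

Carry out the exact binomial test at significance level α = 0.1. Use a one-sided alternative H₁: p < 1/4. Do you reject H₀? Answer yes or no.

reject H₀: no

Exact binomial: n=17, k=16, p₀=1/4=0.2500
P(X≤16) from Σ C(n,i)·p₀^i·(1−p₀)^(n−i)
p-value (one-sided, H₁ less) = 1.00000
At α=0.1: p ≥ α → fail to reject H₀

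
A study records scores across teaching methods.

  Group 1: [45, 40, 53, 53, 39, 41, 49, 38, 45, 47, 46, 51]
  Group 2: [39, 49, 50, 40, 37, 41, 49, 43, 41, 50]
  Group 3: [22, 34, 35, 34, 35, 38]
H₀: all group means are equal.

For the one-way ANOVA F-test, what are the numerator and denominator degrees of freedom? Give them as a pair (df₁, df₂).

k = 3 groups, N = 28 total
df = (k−1, N−k) = (3−1, 28−3) = (2, 25)

degrees of freedom = [2, 25]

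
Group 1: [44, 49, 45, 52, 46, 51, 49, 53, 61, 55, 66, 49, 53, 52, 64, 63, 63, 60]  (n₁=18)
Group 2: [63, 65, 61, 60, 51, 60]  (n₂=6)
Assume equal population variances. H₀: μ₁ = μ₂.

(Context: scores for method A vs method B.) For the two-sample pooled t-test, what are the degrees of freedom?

df = n₁ + n₂ − 2 = 18 + 6 − 2 = 22

degrees of freedom = 22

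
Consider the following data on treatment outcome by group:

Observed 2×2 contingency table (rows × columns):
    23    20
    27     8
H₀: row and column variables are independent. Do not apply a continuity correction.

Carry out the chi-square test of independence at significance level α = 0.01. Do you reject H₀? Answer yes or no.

Row totals [43, 35], col totals [50, 28], n=78
χ² = (23−27.56)²/27.56 + (20−15.44)²/15.44 + (27−22.44)²/22.44 + (8−12.56)²/12.56 = 4.6917
df = 1
p-value (upper-tail) = 0.03031
At α=0.01: p ≥ α → fail to reject H₀

reject H₀: no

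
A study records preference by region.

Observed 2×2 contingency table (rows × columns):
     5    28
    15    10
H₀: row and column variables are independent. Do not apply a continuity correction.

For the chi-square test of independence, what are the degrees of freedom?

df = (r−1)(c−1) = (2−1)·(2−1) = 1

degrees of freedom = 1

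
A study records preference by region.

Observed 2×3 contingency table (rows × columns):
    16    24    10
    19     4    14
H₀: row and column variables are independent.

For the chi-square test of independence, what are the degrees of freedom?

degrees of freedom = 2

df = (r−1)(c−1) = (2−1)·(3−1) = 2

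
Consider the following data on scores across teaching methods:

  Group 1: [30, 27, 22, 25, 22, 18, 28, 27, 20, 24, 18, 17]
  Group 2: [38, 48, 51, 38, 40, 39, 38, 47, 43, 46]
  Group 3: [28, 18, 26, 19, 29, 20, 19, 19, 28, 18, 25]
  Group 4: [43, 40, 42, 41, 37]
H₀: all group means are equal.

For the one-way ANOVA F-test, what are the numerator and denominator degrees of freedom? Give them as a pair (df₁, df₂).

degrees of freedom = [3, 34]

k = 4 groups, N = 38 total
df = (k−1, N−k) = (4−1, 38−4) = (3, 34)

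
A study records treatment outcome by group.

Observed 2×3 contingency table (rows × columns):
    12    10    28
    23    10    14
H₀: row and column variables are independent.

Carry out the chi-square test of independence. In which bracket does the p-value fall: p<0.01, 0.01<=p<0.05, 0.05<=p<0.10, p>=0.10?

Row totals [50, 47], col totals [35, 20, 42], n=97
χ² = (12−18.04)²/18.04 + (10−10.31)²/10.31 + (28−21.65)²/21.65 + (23−16.96)²/16.96 + (10−9.69)²/9.69 + (14−20.35)²/20.35 = 8.0387
df = 2
p-value (upper-tail) = 0.01796
→ bracket: 0.01<=p<0.05

p-value bracket: 0.01<=p<0.05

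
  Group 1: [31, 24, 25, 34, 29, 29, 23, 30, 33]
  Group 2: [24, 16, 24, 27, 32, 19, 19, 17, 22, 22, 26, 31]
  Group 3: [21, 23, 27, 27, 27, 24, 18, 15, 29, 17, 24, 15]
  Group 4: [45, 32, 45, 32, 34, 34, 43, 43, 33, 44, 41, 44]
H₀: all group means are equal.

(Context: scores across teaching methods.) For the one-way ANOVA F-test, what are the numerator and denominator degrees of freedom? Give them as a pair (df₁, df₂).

k = 4 groups, N = 45 total
df = (k−1, N−k) = (4−1, 45−4) = (3, 41)

degrees of freedom = [3, 41]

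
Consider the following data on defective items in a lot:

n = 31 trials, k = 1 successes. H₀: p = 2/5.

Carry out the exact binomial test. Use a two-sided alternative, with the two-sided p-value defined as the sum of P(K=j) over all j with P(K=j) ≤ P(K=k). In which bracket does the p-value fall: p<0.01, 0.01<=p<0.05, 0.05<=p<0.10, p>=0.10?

p-value bracket: p<0.01

Exact binomial: n=31, k=1, p₀=2/5=0.4000
P(X=j) = C(n,j)·p₀^j·(1−p₀)^(n−j); p = Σ P(X=j) over j with P(X=j) ≤ P(X=1)
p-value (two-sided) = 0.00000
→ bracket: p<0.01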